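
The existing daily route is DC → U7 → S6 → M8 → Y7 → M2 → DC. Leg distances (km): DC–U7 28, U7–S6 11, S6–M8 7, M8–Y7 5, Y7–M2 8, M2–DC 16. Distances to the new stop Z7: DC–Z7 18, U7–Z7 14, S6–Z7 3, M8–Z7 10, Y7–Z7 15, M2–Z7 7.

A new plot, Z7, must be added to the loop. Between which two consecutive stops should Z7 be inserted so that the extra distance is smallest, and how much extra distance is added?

+4 km — insert Z7 between DC and U7.

Insertion cost between consecutive stops i–j is d(i,Z7) + d(Z7,j) − d(i,j):
  between DC and U7: 18 + 14 − 28 = 4
  between U7 and S6: 14 + 3 − 11 = 6
  between S6 and M8: 3 + 10 − 7 = 6
  between M8 and Y7: 10 + 15 − 5 = 20
  between Y7 and M2: 15 + 7 − 8 = 14
  between M2 and DC: 7 + 18 − 16 = 9
Cheapest insertion is between DC and U7, adding 4.
New total = 75 + 4 = 79.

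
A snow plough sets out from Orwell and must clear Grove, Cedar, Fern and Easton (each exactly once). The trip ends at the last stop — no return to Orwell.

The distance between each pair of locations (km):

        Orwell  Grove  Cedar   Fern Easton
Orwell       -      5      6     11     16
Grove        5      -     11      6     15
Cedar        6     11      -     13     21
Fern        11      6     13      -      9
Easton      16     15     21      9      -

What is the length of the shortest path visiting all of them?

There are 4! = 24 possible orderings.
Orwell→Grove→Cedar→Fern→Easton: 5+11+13+9 = 38
Orwell→Grove→Cedar→Easton→Fern: 5+11+21+9 = 46
Orwell→Grove→Fern→Cedar→Easton: 5+6+13+21 = 45
Orwell→Grove→Fern→Easton→Cedar: 5+6+9+21 = 41
Orwell→Grove→Easton→Cedar→Fern: 5+15+21+13 = 54
Orwell→Grove→Easton→Fern→Cedar: 5+15+9+13 = 42
Orwell→Cedar→Grove→Fern→Easton: 6+11+6+9 = 32
Orwell→Cedar→Grove→Easton→Fern: 6+11+15+9 = 41
Orwell→Cedar→Fern→Grove→Easton: 6+13+6+15 = 40
Orwell→Cedar→Fern→Easton→Grove: 6+13+9+15 = 43
Orwell→Cedar→Easton→Grove→Fern: 6+21+15+6 = 48
Orwell→Cedar→Easton→Fern→Grove: 6+21+9+6 = 42
Orwell→Fern→Grove→Cedar→Easton: 11+6+11+21 = 49
Orwell→Fern→Grove→Easton→Cedar: 11+6+15+21 = 53
… (10 more)
The minimum is 32.
One shortest path: Orwell → Cedar → Grove → Fern → Easton.

32 km — the minimum one-way total.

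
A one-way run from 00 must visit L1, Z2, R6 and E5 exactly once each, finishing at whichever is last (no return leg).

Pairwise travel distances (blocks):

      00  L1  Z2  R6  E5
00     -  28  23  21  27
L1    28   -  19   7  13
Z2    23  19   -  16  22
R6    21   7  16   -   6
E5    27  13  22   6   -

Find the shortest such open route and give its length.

There are 4! = 24 possible orderings.
00 → L1 → Z2 → R6 → E5: 28+19+16+6 = 69
00 → L1 → Z2 → E5 → R6: 28+19+22+6 = 75
00 → L1 → R6 → Z2 → E5: 28+7+16+22 = 73
00 → L1 → R6 → E5 → Z2: 28+7+6+22 = 63
00 → L1 → E5 → Z2 → R6: 28+13+22+16 = 79
00 → L1 → E5 → R6 → Z2: 28+13+6+16 = 63
00 → Z2 → L1 → R6 → E5: 23+19+7+6 = 55
00 → Z2 → L1 → E5 → R6: 23+19+13+6 = 61
00 → Z2 → R6 → L1 → E5: 23+16+7+13 = 59
00 → Z2 → R6 → E5 → L1: 23+16+6+13 = 58
00 → Z2 → E5 → L1 → R6: 23+22+13+7 = 65
00 → Z2 → E5 → R6 → L1: 23+22+6+7 = 58
00 → R6 → L1 → Z2 → E5: 21+7+19+22 = 69
00 → R6 → L1 → E5 → Z2: 21+7+13+22 = 63
… (10 more)
The minimum is 55.
One shortest path: 00 → Z2 → L1 → R6 → E5.

55 blocks — the minimum one-way total.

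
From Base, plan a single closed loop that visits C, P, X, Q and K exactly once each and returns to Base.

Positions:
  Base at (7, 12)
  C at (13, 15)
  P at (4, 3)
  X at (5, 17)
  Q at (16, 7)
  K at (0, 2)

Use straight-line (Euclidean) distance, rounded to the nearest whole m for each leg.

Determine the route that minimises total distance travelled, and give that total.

Minimum total distance: 51 m.

There are 60 distinct closed tours to check (reversals are equivalent).
Base → C → P → X → Q → K → Base: 7+15+14+15+17+12 = 80
Base → C → P → X → K → Q → Base: 7+15+14+16+17+10 = 79
Base → C → P → Q → X → K → Base: 7+15+13+15+16+12 = 78
Base → C → P → Q → K → X → Base: 7+15+13+17+16+5 = 73
Base → C → P → K → X → Q → Base: 7+15+4+16+15+10 = 67
Base → C → P → K → Q → X → Base: 7+15+4+17+15+5 = 63
Base → C → X → P → Q → K → Base: 7+8+14+13+17+12 = 71
Base → C → X → P → K → Q → Base: 7+8+14+4+17+10 = 60
Base → C → X → Q → P → K → Base: 7+8+15+13+4+12 = 59
Base → C → X → Q → K → P → Base: 7+8+15+17+4+9 = 60
Base → C → X → K → P → Q → Base: 7+8+16+4+13+10 = 58
Base → C → X → K → Q → P → Base: 7+8+16+17+13+9 = 70
Base → C → Q → P → X → K → Base: 7+9+13+14+16+12 = 71
Base → C → Q → P → K → X → Base: 7+9+13+4+16+5 = 54
… (46 more)
Base → X → C → Q → P → K → Base: 5+8+9+13+4+12 = 51  ← best
The minimum is 51.
One optimal route: Base → X → C → Q → P → K → Base (or its reverse).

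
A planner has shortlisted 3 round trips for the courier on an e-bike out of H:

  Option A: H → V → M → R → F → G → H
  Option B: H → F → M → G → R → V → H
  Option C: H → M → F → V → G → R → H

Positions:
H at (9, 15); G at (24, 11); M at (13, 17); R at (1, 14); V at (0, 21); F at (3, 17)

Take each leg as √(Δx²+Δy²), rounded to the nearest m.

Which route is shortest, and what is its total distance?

Option A: 11 + 14 + 12 + 4 + 22 + 16 = 79
Option B: 6 + 10 + 13 + 23 + 7 + 11 = 70
Option C: 4 + 10 + 5 + 26 + 23 + 8 = 76

70 m — Option B is the shortest.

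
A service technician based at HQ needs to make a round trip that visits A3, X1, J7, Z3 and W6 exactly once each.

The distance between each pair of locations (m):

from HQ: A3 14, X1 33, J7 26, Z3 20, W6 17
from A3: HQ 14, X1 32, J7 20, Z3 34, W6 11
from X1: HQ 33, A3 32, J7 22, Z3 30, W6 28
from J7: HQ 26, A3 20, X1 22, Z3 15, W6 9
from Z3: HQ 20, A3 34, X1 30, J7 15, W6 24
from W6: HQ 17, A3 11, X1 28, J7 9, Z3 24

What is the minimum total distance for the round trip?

106 m — the shortest possible round trip.

With 5 stops there are 5!/2 = 60 distinct round trips (a route and its reverse cost the same).
HQ→A3→X1→J7→Z3→W6→HQ: 14+32+22+15+24+17 = 124
HQ→A3→X1→J7→W6→Z3→HQ: 14+32+22+9+24+20 = 121
HQ→A3→X1→Z3→J7→W6→HQ: 14+32+30+15+9+17 = 117
HQ→A3→X1→Z3→W6→J7→HQ: 14+32+30+24+9+26 = 135
HQ→A3→X1→W6→J7→Z3→HQ: 14+32+28+9+15+20 = 118
HQ→A3→X1→W6→Z3→J7→HQ: 14+32+28+24+15+26 = 139
HQ→A3→J7→X1→Z3→W6→HQ: 14+20+22+30+24+17 = 127
HQ→A3→J7→X1→W6→Z3→HQ: 14+20+22+28+24+20 = 128
HQ→A3→J7→Z3→X1→W6→HQ: 14+20+15+30+28+17 = 124
HQ→A3→J7→Z3→W6→X1→HQ: 14+20+15+24+28+33 = 134
HQ→A3→J7→W6→X1→Z3→HQ: 14+20+9+28+30+20 = 121
HQ→A3→J7→W6→Z3→X1→HQ: 14+20+9+24+30+33 = 130
HQ→A3→Z3→X1→J7→W6→HQ: 14+34+30+22+9+17 = 126
HQ→A3→Z3→X1→W6→J7→HQ: 14+34+30+28+9+26 = 141
… (46 more)
HQ→A3→W6→J7→X1→Z3→HQ: 14+11+9+22+30+20 = 106  ← best
The minimum is 106.
One optimal route: HQ → A3 → W6 → J7 → X1 → Z3 → HQ (or its reverse).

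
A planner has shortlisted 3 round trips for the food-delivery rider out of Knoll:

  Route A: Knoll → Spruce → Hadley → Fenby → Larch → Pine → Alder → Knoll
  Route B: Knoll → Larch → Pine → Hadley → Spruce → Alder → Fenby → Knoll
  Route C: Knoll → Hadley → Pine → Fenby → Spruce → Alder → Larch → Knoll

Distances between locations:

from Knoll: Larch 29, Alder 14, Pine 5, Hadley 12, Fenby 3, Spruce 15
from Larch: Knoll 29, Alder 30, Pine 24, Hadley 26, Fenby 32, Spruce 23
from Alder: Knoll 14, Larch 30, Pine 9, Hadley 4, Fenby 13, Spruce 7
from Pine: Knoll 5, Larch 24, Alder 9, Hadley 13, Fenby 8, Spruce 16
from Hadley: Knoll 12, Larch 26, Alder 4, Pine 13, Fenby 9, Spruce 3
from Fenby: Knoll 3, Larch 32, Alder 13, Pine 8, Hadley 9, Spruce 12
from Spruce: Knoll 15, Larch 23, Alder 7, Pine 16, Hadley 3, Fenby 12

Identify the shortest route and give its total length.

Route A: 15 + 3 + 9 + 32 + 24 + 9 + 14 = 106
Route B: 29 + 24 + 13 + 3 + 7 + 13 + 3 = 92
Route C: 12 + 13 + 8 + 12 + 7 + 30 + 29 = 111

Shortest is Route B, total 92.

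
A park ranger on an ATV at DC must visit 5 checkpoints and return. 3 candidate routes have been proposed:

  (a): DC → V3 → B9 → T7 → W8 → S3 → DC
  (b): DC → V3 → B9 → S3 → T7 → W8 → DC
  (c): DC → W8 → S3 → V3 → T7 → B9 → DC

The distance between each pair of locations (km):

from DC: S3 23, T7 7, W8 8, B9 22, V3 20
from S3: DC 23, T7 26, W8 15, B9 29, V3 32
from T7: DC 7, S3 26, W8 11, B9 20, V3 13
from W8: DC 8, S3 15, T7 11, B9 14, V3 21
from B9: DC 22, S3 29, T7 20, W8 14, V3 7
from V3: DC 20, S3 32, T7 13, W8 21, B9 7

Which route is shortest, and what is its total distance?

96 km — (a) is the shortest.

(a): 20 + 7 + 20 + 11 + 15 + 23 = 96
(b): 20 + 7 + 29 + 26 + 11 + 8 = 101
(c): 8 + 15 + 32 + 13 + 20 + 22 = 110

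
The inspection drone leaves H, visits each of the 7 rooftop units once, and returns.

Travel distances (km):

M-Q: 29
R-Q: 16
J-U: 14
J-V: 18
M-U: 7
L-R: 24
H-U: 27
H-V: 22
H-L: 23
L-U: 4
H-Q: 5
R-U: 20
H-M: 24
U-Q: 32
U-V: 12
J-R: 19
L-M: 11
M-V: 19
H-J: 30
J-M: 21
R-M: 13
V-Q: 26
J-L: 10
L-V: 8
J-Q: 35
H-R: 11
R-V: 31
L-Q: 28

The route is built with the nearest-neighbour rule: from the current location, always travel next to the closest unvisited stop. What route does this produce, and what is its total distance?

101 km along H → Q → R → M → U → L → V → J → H.

From H: distances to unvisited — Q=5, R=11, V=22, L=23, M=24, U=27, J=30. Nearest is Q (5).
From Q: distances to unvisited — R=16, V=26, L=28, M=29, U=32, J=35. Nearest is R (16).
From R: distances to unvisited — M=13, J=19, U=20, L=24, V=31. Nearest is M (13).
From M: distances to unvisited — U=7, L=11, V=19, J=21. Nearest is U (7).
From U: distances to unvisited — L=4, V=12, J=14. Nearest is L (4).
From L: distances to unvisited — V=8, J=10. Nearest is V (8).
From V: distances to unvisited — J=18. Nearest is J (18).
Return J→H: 30.
Total = 5 + 16 + 13 + 7 + 4 + 8 + 18 + 30 = 101.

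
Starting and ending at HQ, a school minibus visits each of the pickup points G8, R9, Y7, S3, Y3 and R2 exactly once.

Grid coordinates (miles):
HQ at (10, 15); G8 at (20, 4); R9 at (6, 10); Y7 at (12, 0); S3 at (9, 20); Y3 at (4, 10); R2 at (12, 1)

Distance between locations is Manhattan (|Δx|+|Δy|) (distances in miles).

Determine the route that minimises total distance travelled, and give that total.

72 miles — the shortest possible round trip.

With 6 stops there are 6!/2 = 360 distinct round trips (a route and its reverse cost the same).
HQ→G8→R9→Y7→S3→Y3→R2→HQ: 21+20+16+23+15+17+16 = 128
HQ→G8→R9→Y7→S3→R2→Y3→HQ: 21+20+16+23+22+17+11 = 130
HQ→G8→R9→Y7→Y3→S3→R2→HQ: 21+20+16+18+15+22+16 = 128
HQ→G8→R9→Y7→Y3→R2→S3→HQ: 21+20+16+18+17+22+6 = 120
HQ→G8→R9→Y7→R2→S3→Y3→HQ: 21+20+16+1+22+15+11 = 106
HQ→G8→R9→Y7→R2→Y3→S3→HQ: 21+20+16+1+17+15+6 = 96
HQ→G8→R9→S3→Y7→Y3→R2→HQ: 21+20+13+23+18+17+16 = 128
HQ→G8→R9→S3→Y7→R2→Y3→HQ: 21+20+13+23+1+17+11 = 106
… (352 more)
HQ→G8→Y7→R2→R9→Y3→S3→HQ: 21+12+1+15+2+15+6 = 72  ← best
The minimum is 72.
One optimal route: HQ → G8 → Y7 → R2 → R9 → Y3 → S3 → HQ (or its reverse).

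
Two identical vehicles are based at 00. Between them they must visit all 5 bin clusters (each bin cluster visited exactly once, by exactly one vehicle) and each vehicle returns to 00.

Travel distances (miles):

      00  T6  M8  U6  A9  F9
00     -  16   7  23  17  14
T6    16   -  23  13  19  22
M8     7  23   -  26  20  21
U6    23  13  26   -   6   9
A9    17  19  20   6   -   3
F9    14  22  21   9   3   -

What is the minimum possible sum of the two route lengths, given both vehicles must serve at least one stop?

Try each way of splitting the stops between the two vehicles (each non-empty) and, for each split, find the best tour for each vehicle:
  {T6} + {M8, U6, A9, F9}: 32 + 56 = 88
  {M8} + {T6, U6, A9, F9}: 14 + 52 = 66
  {T6, M8} + {U6, A9, F9}: 46 + 46 = 92
  {U6} + {T6, M8, A9, F9}: 46 + 66 = 112
  {T6, U6} + {M8, A9, F9}: 52 + 44 = 96
  {M8, U6} + {T6, A9, F9}: 56 + 52 = 108
  … (15 splits in total)
Best: vehicle 1 00 → M8 → 00 = 14; vehicle 2 00 → T6 → U6 → A9 → F9 → 00 = 52; combined 66.

Minimum combined distance: 66 miles.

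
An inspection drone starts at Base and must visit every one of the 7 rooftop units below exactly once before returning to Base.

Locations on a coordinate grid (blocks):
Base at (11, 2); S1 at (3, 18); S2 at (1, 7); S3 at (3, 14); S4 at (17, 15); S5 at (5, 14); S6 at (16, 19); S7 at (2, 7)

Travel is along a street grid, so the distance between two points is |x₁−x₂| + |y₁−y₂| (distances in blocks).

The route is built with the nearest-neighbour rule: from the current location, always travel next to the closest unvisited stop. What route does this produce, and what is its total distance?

From Base: distances to unvisited — S7=14, S2=15, S5=18, S4=19, S3=20, S6=22, S1=24. Nearest is S7 (14).
From S7: distances to unvisited — S2=1, S3=8, S5=10, S1=12, S4=23, S6=26. Nearest is S2 (1).
From S2: distances to unvisited — S3=9, S5=11, S1=13, S4=24, S6=27. Nearest is S3 (9).
From S3: distances to unvisited — S5=2, S1=4, S4=15, S6=18. Nearest is S5 (2).
From S5: distances to unvisited — S1=6, S4=13, S6=16. Nearest is S1 (6).
From S1: distances to unvisited — S6=14, S4=17. Nearest is S6 (14).
From S6: distances to unvisited — S4=5. Nearest is S4 (5).
Return S4→Base: 19.
Total = 14 + 1 + 9 + 2 + 6 + 14 + 5 + 19 = 70.

Total distance 70 blocks via the nearest-neighbour route Base → S7 → S2 → S3 → S5 → S1 → S6 → S4 → Base.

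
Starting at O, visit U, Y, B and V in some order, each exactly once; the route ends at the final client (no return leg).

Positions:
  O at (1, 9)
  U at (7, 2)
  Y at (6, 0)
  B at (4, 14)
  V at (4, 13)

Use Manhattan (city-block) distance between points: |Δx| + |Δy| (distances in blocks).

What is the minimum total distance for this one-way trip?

There are 4! = 24 possible orderings.
O → U → Y → B → V: 13+3+16+1 = 33
O → U → Y → V → B: 13+3+15+1 = 32
O → U → B → Y → V: 13+15+16+15 = 59
O → U → B → V → Y: 13+15+1+15 = 44
O → U → V → Y → B: 13+14+15+16 = 58
O → U → V → B → Y: 13+14+1+16 = 44
O → Y → U → B → V: 14+3+15+1 = 33
O → Y → U → V → B: 14+3+14+1 = 32
O → Y → B → U → V: 14+16+15+14 = 59
O → Y → B → V → U: 14+16+1+14 = 45
O → Y → V → U → B: 14+15+14+15 = 58
O → Y → V → B → U: 14+15+1+15 = 45
O → B → U → Y → V: 8+15+3+15 = 41
O → B → U → V → Y: 8+15+14+15 = 52
… (10 more)
O → B → V → U → Y: 8+1+14+3 = 26  ← best
The minimum is 26.
One shortest path: O → B → V → U → Y.

Shortest open route: 26 blocks.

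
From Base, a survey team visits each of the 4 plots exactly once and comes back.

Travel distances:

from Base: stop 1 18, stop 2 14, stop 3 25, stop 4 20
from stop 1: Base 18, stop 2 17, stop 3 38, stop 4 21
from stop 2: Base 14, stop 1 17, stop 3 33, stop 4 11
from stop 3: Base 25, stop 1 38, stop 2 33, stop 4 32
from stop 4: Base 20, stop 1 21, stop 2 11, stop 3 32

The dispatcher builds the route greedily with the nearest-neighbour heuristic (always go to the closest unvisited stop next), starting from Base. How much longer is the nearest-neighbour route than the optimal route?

Excess over optimum: 6.

From Base: stop 2=14, stop 1=18, stop 4=20, stop 3=25 → choose stop 2 (14).
From stop 2: stop 4=11, stop 1=17, stop 3=33 → choose stop 4 (11).
From stop 4: stop 1=21, stop 3=32 → choose stop 1 (21).
From stop 1: stop 3=38 → choose stop 3 (38).
NN route Base → stop 2 → stop 4 → stop 1 → stop 3 → Base costs 109.
Optimal: Base → stop 1 → stop 2 → stop 4 → stop 3 → Base costs 103 (by enumerating all 12 distinct tours).
Excess = 109 − 103 = 6.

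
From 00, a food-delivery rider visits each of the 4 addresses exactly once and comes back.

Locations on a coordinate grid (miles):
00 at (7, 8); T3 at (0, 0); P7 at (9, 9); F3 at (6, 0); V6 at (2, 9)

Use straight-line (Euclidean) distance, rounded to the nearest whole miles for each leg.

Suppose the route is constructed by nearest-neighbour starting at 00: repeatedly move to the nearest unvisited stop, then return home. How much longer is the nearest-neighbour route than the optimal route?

00: P7=2, V6=5, F3=8, T3=11 ⇒ P7
P7: V6=7, F3=9, T3=13 ⇒ V6
V6: T3=9, F3=10 ⇒ T3
T3: F3=6 ⇒ F3
NN route 00 → P7 → V6 → T3 → F3 → 00 costs 32.
Optimal: 00 → P7 → F3 → T3 → V6 → 00 costs 31 (by enumerating all 12 distinct tours).
Excess = 32 − 31 = 1.

The nearest-neighbour route is 1 miles longer than optimal.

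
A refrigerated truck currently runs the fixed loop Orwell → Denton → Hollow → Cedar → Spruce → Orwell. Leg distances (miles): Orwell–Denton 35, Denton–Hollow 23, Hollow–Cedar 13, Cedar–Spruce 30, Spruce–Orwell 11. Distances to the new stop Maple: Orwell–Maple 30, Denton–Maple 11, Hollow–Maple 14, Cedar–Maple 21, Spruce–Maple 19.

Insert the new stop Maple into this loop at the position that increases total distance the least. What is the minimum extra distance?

Adding 2 miles by placing Maple on the Denton–Hollow leg.

Insertion cost between consecutive stops i–j is d(i,Maple) + d(Maple,j) − d(i,j):
  between Orwell and Denton: 30 + 11 − 35 = 6
  between Denton and Hollow: 11 + 14 − 23 = 2
  between Hollow and Cedar: 14 + 21 − 13 = 22
  between Cedar and Spruce: 21 + 19 − 30 = 10
  between Spruce and Orwell: 19 + 30 − 11 = 38
Cheapest insertion is between Denton and Hollow, adding 2.
New total = 112 + 2 = 114.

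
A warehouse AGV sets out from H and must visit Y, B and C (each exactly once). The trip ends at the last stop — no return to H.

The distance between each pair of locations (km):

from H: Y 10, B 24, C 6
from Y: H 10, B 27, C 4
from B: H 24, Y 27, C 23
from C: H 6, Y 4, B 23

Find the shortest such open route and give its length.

There are 3! = 6 possible orderings.
H → Y → B → C: 10+27+23 = 60
H → Y → C → B: 10+4+23 = 37
H → B → Y → C: 24+27+4 = 55
H → B → C → Y: 24+23+4 = 51
H → C → Y → B: 6+4+27 = 37
H → C → B → Y: 6+23+27 = 56
The minimum is 37.
One shortest path: H → Y → C → B.

Shortest open route: 37 km.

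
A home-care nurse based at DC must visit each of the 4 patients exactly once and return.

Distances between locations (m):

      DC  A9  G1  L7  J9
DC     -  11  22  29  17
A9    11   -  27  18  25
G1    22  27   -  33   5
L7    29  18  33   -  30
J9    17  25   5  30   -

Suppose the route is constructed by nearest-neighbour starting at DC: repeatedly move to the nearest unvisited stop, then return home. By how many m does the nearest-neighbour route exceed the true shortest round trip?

DC: A9=11, J9=17, G1=22, L7=29 ⇒ A9
A9: L7=18, J9=25, G1=27 ⇒ L7
L7: J9=30, G1=33 ⇒ J9
J9: G1=5 ⇒ G1
NN route DC → A9 → L7 → J9 → G1 → DC costs 86.
Optimal: DC → A9 → L7 → G1 → J9 → DC costs 84 (by enumerating all 12 distinct tours).
Excess = 86 − 84 = 2.

Excess over optimum: 2 m.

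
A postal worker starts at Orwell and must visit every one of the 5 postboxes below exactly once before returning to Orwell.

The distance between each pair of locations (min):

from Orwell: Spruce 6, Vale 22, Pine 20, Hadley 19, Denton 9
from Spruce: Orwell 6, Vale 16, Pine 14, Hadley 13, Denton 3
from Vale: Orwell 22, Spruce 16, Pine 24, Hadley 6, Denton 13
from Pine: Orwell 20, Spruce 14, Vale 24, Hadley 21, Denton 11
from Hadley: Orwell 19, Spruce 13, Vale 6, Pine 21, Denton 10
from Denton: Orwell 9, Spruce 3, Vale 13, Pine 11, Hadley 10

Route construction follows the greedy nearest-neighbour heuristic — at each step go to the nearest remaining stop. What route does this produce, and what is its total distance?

Nearest-neighbour total = 69 min; route Orwell → Spruce → Denton → Hadley → Vale → Pine → Orwell.

From Orwell: distances to unvisited — Spruce=6, Denton=9, Hadley=19, Pine=20, Vale=22. Nearest is Spruce (6).
From Spruce: distances to unvisited — Denton=3, Hadley=13, Pine=14, Vale=16. Nearest is Denton (3).
From Denton: distances to unvisited — Hadley=10, Pine=11, Vale=13. Nearest is Hadley (10).
From Hadley: distances to unvisited — Vale=6, Pine=21. Nearest is Vale (6).
From Vale: distances to unvisited — Pine=24. Nearest is Pine (24).
Return Pine→Orwell: 20.
Total = 6 + 3 + 10 + 6 + 24 + 20 = 69.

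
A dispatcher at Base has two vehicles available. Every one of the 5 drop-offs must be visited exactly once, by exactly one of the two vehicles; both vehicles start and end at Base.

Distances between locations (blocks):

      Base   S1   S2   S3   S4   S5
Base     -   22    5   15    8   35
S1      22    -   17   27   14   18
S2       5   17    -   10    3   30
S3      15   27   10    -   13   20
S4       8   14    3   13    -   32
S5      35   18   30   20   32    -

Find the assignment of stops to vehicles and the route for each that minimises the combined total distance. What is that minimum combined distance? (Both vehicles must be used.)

85 blocks — the smallest possible combined total.

There are 2^4 − 1 = 15 ways to divide the 5 stops into two non-empty groups. For each, the best each vehicle can do is its own shortest tour through its group:
  {S1} + {S2, S3, S4, S5}: 44 + 75 = 119
  {S2} + {S1, S3, S4, S5}: 10 + 75 = 85
  {S1, S2} + {S3, S4, S5}: 44 + 75 = 119
  {S3} + {S1, S2, S4, S5}: 30 + 75 = 105
  {S1, S3} + {S2, S4, S5}: 64 + 75 = 139
  {S2, S3} + {S1, S4, S5}: 30 + 75 = 105
  … (15 splits in total)
Best: vehicle 1 Base → S2 → Base = 10; vehicle 2 Base → S3 → S5 → S1 → S4 → Base = 75; combined 85.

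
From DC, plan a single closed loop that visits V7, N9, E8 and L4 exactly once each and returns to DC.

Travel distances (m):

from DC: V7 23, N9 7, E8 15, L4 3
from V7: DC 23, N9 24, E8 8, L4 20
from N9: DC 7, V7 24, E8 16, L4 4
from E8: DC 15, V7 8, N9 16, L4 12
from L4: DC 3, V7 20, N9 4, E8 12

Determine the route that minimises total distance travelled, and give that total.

Minimum total distance: 54 m.

With 4 stops there are 4!/2 = 12 distinct round trips (a route and its reverse cost the same).
DC-V7-N9-E8-L4-DC: 23+24+16+12+3 = 78
DC-V7-N9-L4-E8-DC: 23+24+4+12+15 = 78
DC-V7-E8-N9-L4-DC: 23+8+16+4+3 = 54
DC-V7-E8-L4-N9-DC: 23+8+12+4+7 = 54
DC-V7-L4-N9-E8-DC: 23+20+4+16+15 = 78
DC-V7-L4-E8-N9-DC: 23+20+12+16+7 = 78
DC-N9-V7-E8-L4-DC: 7+24+8+12+3 = 54
DC-N9-V7-L4-E8-DC: 7+24+20+12+15 = 78
DC-N9-E8-V7-L4-DC: 7+16+8+20+3 = 54
DC-N9-L4-V7-E8-DC: 7+4+20+8+15 = 54
DC-E8-V7-N9-L4-DC: 15+8+24+4+3 = 54
DC-E8-N9-V7-L4-DC: 15+16+24+20+3 = 78
The minimum is 54.
One optimal route: DC → V7 → E8 → N9 → L4 → DC (or its reverse).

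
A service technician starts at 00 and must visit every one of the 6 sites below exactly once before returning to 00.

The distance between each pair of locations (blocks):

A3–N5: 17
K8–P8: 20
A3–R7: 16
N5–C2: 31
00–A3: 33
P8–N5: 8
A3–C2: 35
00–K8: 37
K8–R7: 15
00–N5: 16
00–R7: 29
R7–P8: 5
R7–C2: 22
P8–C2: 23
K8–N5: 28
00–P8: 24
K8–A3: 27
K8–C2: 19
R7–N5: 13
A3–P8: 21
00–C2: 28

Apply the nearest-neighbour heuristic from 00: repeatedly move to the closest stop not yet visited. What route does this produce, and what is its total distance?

Nearest-neighbour total = 131 blocks; route 00 → N5 → P8 → R7 → K8 → C2 → A3 → 00.

At 00 the remaining stops are N5 16, P8 24, C2 28, R7 29, A3 33, K8 37; go to N5.
At N5 the remaining stops are P8 8, R7 13, A3 17, K8 28, C2 31; go to P8.
At P8 the remaining stops are R7 5, K8 20, A3 21, C2 23; go to R7.
At R7 the remaining stops are K8 15, A3 16, C2 22; go to K8.
At K8 the remaining stops are C2 19, A3 27; go to C2.
At C2 the remaining stops are A3 35; go to A3.
Return A3→00: 33.
Total = 16 + 8 + 5 + 15 + 19 + 35 + 33 = 131.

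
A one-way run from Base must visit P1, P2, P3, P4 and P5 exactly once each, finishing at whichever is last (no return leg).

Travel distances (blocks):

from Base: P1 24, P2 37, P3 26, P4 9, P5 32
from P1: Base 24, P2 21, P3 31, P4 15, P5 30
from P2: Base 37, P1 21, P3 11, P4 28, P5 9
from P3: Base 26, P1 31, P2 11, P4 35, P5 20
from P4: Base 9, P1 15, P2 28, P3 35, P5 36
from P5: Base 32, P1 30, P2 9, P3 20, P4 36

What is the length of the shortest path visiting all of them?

Shortest open route: 74 blocks.

There are 5! = 120 possible orderings.
Base - P1 - P2 - P3 - P4 - P5: 24+21+11+35+36 = 127
Base - P1 - P2 - P3 - P5 - P4: 24+21+11+20+36 = 112
Base - P1 - P2 - P4 - P3 - P5: 24+21+28+35+20 = 128
Base - P1 - P2 - P4 - P5 - P3: 24+21+28+36+20 = 129
Base - P1 - P2 - P5 - P3 - P4: 24+21+9+20+35 = 109
Base - P1 - P2 - P5 - P4 - P3: 24+21+9+36+35 = 125
Base - P1 - P3 - P2 - P4 - P5: 24+31+11+28+36 = 130
Base - P1 - P3 - P2 - P5 - P4: 24+31+11+9+36 = 111
Base - P1 - P3 - P4 - P2 - P5: 24+31+35+28+9 = 127
Base - P1 - P3 - P4 - P5 - P2: 24+31+35+36+9 = 135
Base - P1 - P3 - P5 - P2 - P4: 24+31+20+9+28 = 112
Base - P1 - P3 - P5 - P4 - P2: 24+31+20+36+28 = 139
Base - P1 - P4 - P2 - P3 - P5: 24+15+28+11+20 = 98
Base - P1 - P4 - P2 - P5 - P3: 24+15+28+9+20 = 96
… (106 more)
Base - P4 - P1 - P2 - P5 - P3: 9+15+21+9+20 = 74  ← best
The minimum is 74.
One shortest path: Base → P4 → P1 → P2 → P5 → P3.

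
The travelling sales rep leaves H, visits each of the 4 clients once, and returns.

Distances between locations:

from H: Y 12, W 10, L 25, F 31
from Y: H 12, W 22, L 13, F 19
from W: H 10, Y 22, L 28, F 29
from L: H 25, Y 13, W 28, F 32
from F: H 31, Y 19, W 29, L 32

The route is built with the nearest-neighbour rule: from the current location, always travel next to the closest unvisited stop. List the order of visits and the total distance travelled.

Nearest-neighbour total = 108; route H → W → Y → L → F → H.

H → [W:10 / Y:12 / L:25 / F:31] → W (10)
W → [Y:22 / L:28 / F:29] → Y (22)
Y → [L:13 / F:19] → L (13)
L → [F:32] → F (32)
Return F→H: 31.
Total = 10 + 22 + 13 + 32 + 31 = 108.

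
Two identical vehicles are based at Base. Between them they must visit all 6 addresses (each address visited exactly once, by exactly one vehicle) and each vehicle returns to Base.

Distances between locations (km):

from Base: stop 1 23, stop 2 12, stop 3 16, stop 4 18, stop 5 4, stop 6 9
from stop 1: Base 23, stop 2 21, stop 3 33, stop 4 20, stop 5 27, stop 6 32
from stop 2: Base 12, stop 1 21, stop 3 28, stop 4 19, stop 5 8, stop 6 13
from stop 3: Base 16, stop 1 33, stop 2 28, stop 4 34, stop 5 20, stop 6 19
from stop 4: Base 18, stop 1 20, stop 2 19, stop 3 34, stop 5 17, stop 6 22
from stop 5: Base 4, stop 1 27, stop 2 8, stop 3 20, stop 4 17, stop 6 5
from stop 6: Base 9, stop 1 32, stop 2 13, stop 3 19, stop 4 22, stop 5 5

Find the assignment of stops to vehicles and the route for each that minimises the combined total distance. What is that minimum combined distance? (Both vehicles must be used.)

113 km — the smallest possible combined total.

There are 2^5 − 1 = 31 ways to divide the 6 stops into two non-empty groups. For each, the best each vehicle can do is its own shortest tour through its group:
  {stop 1} + {stop 2, stop 3, stop 4, stop 5, stop 6}: 46 + 85 = 131
  {stop 2} + {stop 1, stop 3, stop 4, stop 5, stop 6}: 24 + 99 = 123
  {stop 1, stop 2} + {stop 3, stop 4, stop 5, stop 6}: 56 + 75 = 131
  {stop 3} + {stop 1, stop 2, stop 4, stop 5, stop 6}: 32 + 81 = 113
  {stop 1, stop 3} + {stop 2, stop 4, stop 5, stop 6}: 72 + 59 = 131
  {stop 2, stop 3} + {stop 1, stop 4, stop 5, stop 6}: 56 + 74 = 130
  … (31 splits in total)
Best: vehicle 1 Base → stop 3 → Base = 32; vehicle 2 Base → stop 4 → stop 1 → stop 2 → stop 5 → stop 6 → Base = 81; combined 113.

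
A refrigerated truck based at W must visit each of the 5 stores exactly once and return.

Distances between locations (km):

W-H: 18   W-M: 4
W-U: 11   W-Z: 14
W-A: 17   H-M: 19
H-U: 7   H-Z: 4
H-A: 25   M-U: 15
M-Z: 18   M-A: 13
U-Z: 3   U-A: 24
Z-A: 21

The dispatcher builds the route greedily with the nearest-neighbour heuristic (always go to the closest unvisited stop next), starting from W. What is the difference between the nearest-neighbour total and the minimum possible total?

The nearest-neighbour route is 6 km longer than optimal.

From W: M=4, U=11, Z=14, A=17, H=18 → choose M (4).
From M: A=13, U=15, Z=18, H=19 → choose A (13).
From A: Z=21, U=24, H=25 → choose Z (21).
From Z: U=3, H=4 → choose U (3).
From U: H=7 → choose H (7).
NN route W → M → A → Z → U → H → W costs 66.
Optimal: W → M → A → H → Z → U → W costs 60 (by enumerating all 60 distinct tours).
Excess = 66 − 60 = 6.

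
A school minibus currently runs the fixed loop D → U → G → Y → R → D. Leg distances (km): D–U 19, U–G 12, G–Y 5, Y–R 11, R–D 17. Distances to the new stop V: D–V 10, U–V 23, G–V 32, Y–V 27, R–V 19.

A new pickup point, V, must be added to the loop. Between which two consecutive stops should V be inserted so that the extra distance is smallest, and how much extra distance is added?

Insertion cost between consecutive stops i–j is d(i,V) + d(V,j) − d(i,j):
  between D and U: 10 + 23 − 19 = 14
  between U and G: 23 + 32 − 12 = 43
  between G and Y: 32 + 27 − 5 = 54
  between Y and R: 27 + 19 − 11 = 35
  between R and D: 19 + 10 − 17 = 12
Cheapest insertion is between R and D, adding 12.
New total = 64 + 12 = 76.

Adding 12 km by placing V on the R–D leg.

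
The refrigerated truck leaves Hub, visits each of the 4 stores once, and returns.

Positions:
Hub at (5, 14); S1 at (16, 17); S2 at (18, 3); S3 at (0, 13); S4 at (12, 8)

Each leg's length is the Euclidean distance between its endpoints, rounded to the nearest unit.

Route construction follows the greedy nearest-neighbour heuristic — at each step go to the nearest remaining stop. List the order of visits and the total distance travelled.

Nearest-neighbour total = 51; route Hub → S3 → S4 → S2 → S1 → Hub.

Hub → [S3:5 / S4:9 / S1:11 / S2:17] → S3 (5)
S3 → [S4:13 / S1:16 / S2:21] → S4 (13)
S4 → [S2:8 / S1:10] → S2 (8)
S2 → [S1:14] → S1 (14)
Return S1→Hub: 11.
Total = 5 + 13 + 8 + 14 + 11 = 51.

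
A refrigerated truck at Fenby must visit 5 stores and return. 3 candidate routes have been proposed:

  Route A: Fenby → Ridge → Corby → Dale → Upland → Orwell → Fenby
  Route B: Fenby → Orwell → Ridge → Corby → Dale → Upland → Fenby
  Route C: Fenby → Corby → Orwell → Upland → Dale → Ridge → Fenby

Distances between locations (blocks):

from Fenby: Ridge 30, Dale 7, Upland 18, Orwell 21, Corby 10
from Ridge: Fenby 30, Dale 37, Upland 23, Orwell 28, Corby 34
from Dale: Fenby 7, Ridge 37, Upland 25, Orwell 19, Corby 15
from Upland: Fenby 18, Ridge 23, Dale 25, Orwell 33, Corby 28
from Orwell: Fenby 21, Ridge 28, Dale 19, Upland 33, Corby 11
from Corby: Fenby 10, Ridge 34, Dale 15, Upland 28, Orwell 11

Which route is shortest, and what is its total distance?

Shortest is Route B, total 141 blocks.

Route A: 30 + 34 + 15 + 25 + 33 + 21 = 158
Route B: 21 + 28 + 34 + 15 + 25 + 18 = 141
Route C: 10 + 11 + 33 + 25 + 37 + 30 = 146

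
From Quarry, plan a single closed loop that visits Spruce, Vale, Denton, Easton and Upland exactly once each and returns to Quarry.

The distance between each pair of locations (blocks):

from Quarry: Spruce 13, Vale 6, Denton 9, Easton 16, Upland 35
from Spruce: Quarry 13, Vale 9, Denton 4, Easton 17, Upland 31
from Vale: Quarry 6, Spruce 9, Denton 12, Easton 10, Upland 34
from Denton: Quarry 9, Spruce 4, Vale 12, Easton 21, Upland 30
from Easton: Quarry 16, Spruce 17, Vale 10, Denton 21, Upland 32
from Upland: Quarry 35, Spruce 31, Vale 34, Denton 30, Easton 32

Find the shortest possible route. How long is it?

Quarry→Spruce→Vale→Denton→Easton→Upland→Quarry: 13+9+12+21+32+35 = 122
Quarry→Spruce→Vale→Denton→Upland→Easton→Quarry: 13+9+12+30+32+16 = 112
Quarry→Spruce→Vale→Easton→Denton→Upland→Quarry: 13+9+10+21+30+35 = 118
Quarry→Spruce→Vale→Easton→Upland→Denton→Quarry: 13+9+10+32+30+9 = 103
Quarry→Spruce→Vale→Upland→Denton→Easton→Quarry: 13+9+34+30+21+16 = 123
Quarry→Spruce→Vale→Upland→Easton→Denton→Quarry: 13+9+34+32+21+9 = 118
Quarry→Spruce→Denton→Vale→Easton→Upland→Quarry: 13+4+12+10+32+35 = 106
Quarry→Spruce→Denton→Vale→Upland→Easton→Quarry: 13+4+12+34+32+16 = 111
Quarry→Spruce→Denton→Easton→Vale→Upland→Quarry: 13+4+21+10+34+35 = 117
Quarry→Spruce→Denton→Easton→Upland→Vale→Quarry: 13+4+21+32+34+6 = 110
Quarry→Spruce→Denton→Upland→Vale→Easton→Quarry: 13+4+30+34+10+16 = 107
Quarry→Spruce→Denton→Upland→Easton→Vale→Quarry: 13+4+30+32+10+6 = 95
Quarry→Spruce→Easton→Vale→Denton→Upland→Quarry: 13+17+10+12+30+35 = 117
Quarry→Spruce→Easton→Vale→Upland→Denton→Quarry: 13+17+10+34+30+9 = 113
… (46 more)
Quarry→Vale→Easton→Upland→Spruce→Denton→Quarry: 6+10+32+31+4+9 = 92  ← best
The minimum is 92.
One optimal route: Quarry → Vale → Easton → Upland → Spruce → Denton → Quarry (or its reverse).

Shortest round trip = 92 blocks.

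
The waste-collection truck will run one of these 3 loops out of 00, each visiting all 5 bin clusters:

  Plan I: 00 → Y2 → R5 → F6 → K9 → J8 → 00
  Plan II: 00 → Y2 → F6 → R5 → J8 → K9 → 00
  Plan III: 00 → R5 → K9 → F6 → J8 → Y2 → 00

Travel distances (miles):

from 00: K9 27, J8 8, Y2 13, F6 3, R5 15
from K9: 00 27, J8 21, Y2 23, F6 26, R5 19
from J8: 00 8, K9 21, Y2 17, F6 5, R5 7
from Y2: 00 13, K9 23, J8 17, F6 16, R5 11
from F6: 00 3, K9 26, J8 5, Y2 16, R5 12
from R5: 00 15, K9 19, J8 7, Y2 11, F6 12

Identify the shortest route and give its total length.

Plan I: 13 + 11 + 12 + 26 + 21 + 8 = 91
Plan II: 13 + 16 + 12 + 7 + 21 + 27 = 96
Plan III: 15 + 19 + 26 + 5 + 17 + 13 = 95

Shortest is Plan I, total 91 miles.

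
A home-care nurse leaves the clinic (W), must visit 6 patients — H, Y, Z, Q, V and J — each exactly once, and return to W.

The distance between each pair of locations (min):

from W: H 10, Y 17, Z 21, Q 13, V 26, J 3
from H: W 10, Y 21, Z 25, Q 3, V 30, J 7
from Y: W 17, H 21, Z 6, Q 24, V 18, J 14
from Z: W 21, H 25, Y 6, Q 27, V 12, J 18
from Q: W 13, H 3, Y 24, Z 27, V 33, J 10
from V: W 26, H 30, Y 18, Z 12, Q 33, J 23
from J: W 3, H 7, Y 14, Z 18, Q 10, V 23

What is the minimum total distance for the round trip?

With 6 stops there are 6!/2 = 360 distinct round trips (a route and its reverse cost the same).
W-H-Y-Z-Q-V-J-W: 10+21+6+27+33+23+3 = 123
W-H-Y-Z-Q-J-V-W: 10+21+6+27+10+23+26 = 123
W-H-Y-Z-V-Q-J-W: 10+21+6+12+33+10+3 = 95
W-H-Y-Z-V-J-Q-W: 10+21+6+12+23+10+13 = 95
W-H-Y-Z-J-Q-V-W: 10+21+6+18+10+33+26 = 124
W-H-Y-Z-J-V-Q-W: 10+21+6+18+23+33+13 = 124
W-H-Y-Q-Z-V-J-W: 10+21+24+27+12+23+3 = 120
W-H-Y-Q-Z-J-V-W: 10+21+24+27+18+23+26 = 149
… (352 more)
W-H-Q-Y-Z-V-J-W: 10+3+24+6+12+23+3 = 81  ← best
The minimum is 81.
One optimal route: W → H → Q → Y → Z → V → J → W (or its reverse).

81 min — the shortest possible round trip.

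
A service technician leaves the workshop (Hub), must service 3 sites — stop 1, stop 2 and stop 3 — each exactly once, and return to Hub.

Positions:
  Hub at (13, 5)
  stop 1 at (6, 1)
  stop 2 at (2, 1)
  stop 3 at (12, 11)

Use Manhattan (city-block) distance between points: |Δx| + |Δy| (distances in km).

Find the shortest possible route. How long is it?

With 3 stops there are 3!/2 = 3 distinct round trips (a route and its reverse cost the same).
Hub→stop 1→stop 2→stop 3→Hub: 11+4+20+7 = 42
Hub→stop 1→stop 3→stop 2→Hub: 11+16+20+15 = 62
Hub→stop 2→stop 1→stop 3→Hub: 15+4+16+7 = 42
The minimum is 42.
One optimal route: Hub → stop 1 → stop 2 → stop 3 → Hub (or its reverse).

42 km — the shortest possible round trip.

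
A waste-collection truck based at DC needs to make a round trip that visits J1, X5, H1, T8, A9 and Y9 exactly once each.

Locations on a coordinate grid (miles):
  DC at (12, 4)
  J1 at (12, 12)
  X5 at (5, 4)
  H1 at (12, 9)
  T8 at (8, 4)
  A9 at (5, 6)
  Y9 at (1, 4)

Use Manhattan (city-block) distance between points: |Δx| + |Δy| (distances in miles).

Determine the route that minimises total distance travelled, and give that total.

There are 360 distinct closed tours to check (reversals are equivalent).
DC - J1 - X5 - H1 - T8 - A9 - Y9 - DC: 8+15+12+9+5+6+11 = 66
DC - J1 - X5 - H1 - T8 - Y9 - A9 - DC: 8+15+12+9+7+6+9 = 66
DC - J1 - X5 - H1 - A9 - T8 - Y9 - DC: 8+15+12+10+5+7+11 = 68
DC - J1 - X5 - H1 - A9 - Y9 - T8 - DC: 8+15+12+10+6+7+4 = 62
DC - J1 - X5 - H1 - Y9 - T8 - A9 - DC: 8+15+12+16+7+5+9 = 72
DC - J1 - X5 - H1 - Y9 - A9 - T8 - DC: 8+15+12+16+6+5+4 = 66
DC - J1 - X5 - T8 - H1 - A9 - Y9 - DC: 8+15+3+9+10+6+11 = 62
DC - J1 - X5 - T8 - H1 - Y9 - A9 - DC: 8+15+3+9+16+6+9 = 66
… (352 more)
DC - J1 - H1 - A9 - X5 - Y9 - T8 - DC: 8+3+10+2+4+7+4 = 38  ← best
The minimum is 38.
One optimal route: DC → J1 → H1 → A9 → X5 → Y9 → T8 → DC (or its reverse).

Minimum total distance: 38 miles.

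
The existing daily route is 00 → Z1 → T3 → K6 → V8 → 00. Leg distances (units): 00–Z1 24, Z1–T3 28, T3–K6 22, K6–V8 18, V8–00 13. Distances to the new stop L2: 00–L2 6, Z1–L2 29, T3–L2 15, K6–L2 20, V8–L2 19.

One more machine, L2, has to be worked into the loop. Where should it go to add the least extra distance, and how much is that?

Insertion cost between consecutive stops i–j is d(i,L2) + d(L2,j) − d(i,j):
  between 00 and Z1: 6 + 29 − 24 = 11
  between Z1 and T3: 29 + 15 − 28 = 16
  between T3 and K6: 15 + 20 − 22 = 13
  between K6 and V8: 20 + 19 − 18 = 21
  between V8 and 00: 19 + 6 − 13 = 12
Cheapest insertion is between 00 and Z1, adding 11.
New total = 105 + 11 = 116.

Minimum extra distance: 11, inserting L2 between 00 and Z1.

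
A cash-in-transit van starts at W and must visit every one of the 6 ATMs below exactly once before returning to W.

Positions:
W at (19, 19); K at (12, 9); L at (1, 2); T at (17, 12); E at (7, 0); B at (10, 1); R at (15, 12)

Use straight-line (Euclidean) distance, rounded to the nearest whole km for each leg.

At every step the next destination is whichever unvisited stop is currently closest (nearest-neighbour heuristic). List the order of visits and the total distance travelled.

Nearest-neighbour total = 55 km; route W → T → R → K → B → E → L → W.

From W: distances to unvisited — T=7, R=8, K=12, B=20, E=22, L=25. Nearest is T (7).
From T: distances to unvisited — R=2, K=6, B=13, E=16, L=19. Nearest is R (2).
From R: distances to unvisited — K=4, B=12, E=14, L=17. Nearest is K (4).
From K: distances to unvisited — B=8, E=10, L=13. Nearest is B (8).
From B: distances to unvisited — E=3, L=9. Nearest is E (3).
From E: distances to unvisited — L=6. Nearest is L (6).
Return L→W: 25.
Total = 7 + 2 + 4 + 8 + 3 + 6 + 25 = 55.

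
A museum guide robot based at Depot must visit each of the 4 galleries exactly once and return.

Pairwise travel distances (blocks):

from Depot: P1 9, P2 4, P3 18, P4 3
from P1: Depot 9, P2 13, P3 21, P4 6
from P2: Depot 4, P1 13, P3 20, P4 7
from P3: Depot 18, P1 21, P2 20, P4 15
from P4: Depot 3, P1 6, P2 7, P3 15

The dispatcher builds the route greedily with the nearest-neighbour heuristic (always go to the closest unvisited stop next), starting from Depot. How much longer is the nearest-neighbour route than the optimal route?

From Depot: P4=3, P2=4, P1=9, P3=18 → choose P4 (3).
From P4: P1=6, P2=7, P3=15 → choose P1 (6).
From P1: P2=13, P3=21 → choose P2 (13).
From P2: P3=20 → choose P3 (20).
NN route Depot → P4 → P1 → P2 → P3 → Depot costs 60.
Optimal: Depot → P1 → P4 → P3 → P2 → Depot costs 54 (by enumerating all 12 distinct tours).
Excess = 60 − 54 = 6.

The nearest-neighbour route is 6 blocks longer than optimal.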